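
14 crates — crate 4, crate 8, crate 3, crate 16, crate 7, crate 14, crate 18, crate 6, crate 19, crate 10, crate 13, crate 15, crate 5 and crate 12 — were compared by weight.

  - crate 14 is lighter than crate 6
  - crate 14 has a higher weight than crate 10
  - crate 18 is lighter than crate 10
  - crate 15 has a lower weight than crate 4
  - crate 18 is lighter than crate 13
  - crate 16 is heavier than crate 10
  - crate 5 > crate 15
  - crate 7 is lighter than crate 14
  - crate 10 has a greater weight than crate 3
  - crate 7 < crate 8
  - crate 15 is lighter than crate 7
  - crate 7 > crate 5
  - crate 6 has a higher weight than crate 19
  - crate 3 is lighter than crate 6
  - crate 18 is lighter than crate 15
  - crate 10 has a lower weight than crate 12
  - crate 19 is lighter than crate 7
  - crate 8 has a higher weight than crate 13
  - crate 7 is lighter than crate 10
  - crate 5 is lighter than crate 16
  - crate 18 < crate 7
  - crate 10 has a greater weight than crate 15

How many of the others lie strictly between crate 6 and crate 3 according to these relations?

2

The relations place crate 3 below crate 6. An element lies strictly between them when it is forced above crate 3 and also forced below crate 6.
Above crate 3: {crate 10, crate 14, crate 12, crate 16}. Below crate 6: {crate 18, crate 19, crate 15, crate 5, crate 7, crate 10, crate 14}.
Intersection: {crate 10, crate 14} — 2.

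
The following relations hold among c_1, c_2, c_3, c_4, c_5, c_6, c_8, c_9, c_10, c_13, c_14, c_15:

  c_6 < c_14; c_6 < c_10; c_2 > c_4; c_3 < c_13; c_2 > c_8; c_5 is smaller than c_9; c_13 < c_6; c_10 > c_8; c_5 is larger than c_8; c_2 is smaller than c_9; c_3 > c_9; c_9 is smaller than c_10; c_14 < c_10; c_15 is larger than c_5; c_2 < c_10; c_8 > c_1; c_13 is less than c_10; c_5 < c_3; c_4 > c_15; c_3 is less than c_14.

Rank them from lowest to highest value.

c_1 < c_8 < c_5 < c_15 < c_4 < c_2 < c_9 < c_3 < c_13 < c_6 < c_14 < c_10

Nothing is placed below c_1, so it is least; from there c_1 < c_8; c_8 < c_5; c_5 < c_15; c_15 < c_4; c_4 < c_2; c_2 < c_9; c_9 < c_3; c_3 < c_13; c_13 < c_6; c_6 < c_14; c_14 < c_10, each given directly.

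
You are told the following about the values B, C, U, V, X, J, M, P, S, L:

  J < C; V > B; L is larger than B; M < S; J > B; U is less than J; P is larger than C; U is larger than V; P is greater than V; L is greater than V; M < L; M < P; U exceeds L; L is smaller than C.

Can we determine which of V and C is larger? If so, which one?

C

Link the given pairs in sequence: V < L; L < U; U < J; J < C.
Together: V < L < U < J < C.
So C is larger.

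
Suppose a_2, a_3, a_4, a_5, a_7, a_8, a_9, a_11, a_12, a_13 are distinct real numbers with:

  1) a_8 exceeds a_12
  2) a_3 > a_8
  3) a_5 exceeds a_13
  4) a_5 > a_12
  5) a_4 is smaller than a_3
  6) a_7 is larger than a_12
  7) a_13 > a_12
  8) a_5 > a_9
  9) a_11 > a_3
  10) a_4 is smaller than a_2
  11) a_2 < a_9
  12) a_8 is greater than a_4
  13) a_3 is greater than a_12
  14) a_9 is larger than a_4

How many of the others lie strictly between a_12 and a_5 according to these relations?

Chaining upward from a_12 reaches: a_8, a_7, a_13, a_3, a_11.
Chaining downward from a_5 reaches: a_4, a_2, a_9, a_13.
Strictly between a_12 and a_5 are those in both lists: a_13 — 1 element.

1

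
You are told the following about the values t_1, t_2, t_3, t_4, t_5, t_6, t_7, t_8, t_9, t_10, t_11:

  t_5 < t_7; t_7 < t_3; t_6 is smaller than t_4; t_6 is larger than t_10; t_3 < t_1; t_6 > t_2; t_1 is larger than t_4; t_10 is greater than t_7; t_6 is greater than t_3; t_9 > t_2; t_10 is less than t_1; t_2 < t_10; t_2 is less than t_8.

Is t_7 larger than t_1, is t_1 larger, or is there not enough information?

Following the relations from t_7: t_7 < t_3 < t_6 < t_4 < t_1.
So t_1 is larger.

t_1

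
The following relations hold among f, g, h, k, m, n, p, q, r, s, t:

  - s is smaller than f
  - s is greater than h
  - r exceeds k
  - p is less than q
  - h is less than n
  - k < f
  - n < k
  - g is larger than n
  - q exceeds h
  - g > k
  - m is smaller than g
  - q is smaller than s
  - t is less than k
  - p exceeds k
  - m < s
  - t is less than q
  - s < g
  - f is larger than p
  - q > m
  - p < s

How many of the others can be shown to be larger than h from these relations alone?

8

The elements the relations force above h are n, k, p, r, q, s, f, g — no chain reaches any other.
That is 8.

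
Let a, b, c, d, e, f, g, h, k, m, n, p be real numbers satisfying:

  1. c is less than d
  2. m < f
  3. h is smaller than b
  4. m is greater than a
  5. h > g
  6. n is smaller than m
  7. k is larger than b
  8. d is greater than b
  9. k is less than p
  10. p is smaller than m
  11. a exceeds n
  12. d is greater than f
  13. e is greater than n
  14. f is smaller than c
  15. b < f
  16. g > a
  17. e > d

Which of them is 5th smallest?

b

The consecutive relations fix a unique order: n < a < g < h < b < k < p < m < f < c < d < e.
Counting 5 from the smallest end gives b.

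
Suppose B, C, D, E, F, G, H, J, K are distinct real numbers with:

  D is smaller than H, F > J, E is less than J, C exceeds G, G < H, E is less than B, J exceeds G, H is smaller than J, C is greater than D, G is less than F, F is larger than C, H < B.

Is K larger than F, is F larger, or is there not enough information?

undetermined

Following every chain through K: nothing is chained to K.
F is not reached, and no chain runs the other way from F to K.
So the given relations leave the order of K and F undetermined.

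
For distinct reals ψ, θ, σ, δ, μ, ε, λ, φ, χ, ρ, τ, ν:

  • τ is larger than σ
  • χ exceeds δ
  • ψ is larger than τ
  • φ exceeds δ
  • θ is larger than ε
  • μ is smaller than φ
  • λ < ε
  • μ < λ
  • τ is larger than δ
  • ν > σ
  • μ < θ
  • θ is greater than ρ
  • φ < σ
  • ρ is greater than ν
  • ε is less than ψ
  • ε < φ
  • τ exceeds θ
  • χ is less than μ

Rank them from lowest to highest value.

δ < χ < μ < λ < ε < φ < σ < ν < ρ < θ < τ < ψ

The consecutive links are each given: δ < χ; χ < μ; μ < λ; λ < ε; ε < φ; φ < σ; σ < ν; ν < ρ; ρ < θ; θ < τ; τ < ψ.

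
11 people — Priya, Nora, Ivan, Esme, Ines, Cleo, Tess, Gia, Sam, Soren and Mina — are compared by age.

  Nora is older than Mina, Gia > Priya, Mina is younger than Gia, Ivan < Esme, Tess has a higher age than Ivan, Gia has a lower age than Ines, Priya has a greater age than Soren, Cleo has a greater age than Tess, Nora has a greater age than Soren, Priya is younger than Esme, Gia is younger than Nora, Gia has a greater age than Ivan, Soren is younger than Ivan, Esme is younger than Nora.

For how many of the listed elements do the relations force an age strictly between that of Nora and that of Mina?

1

The relations place Mina below Nora. An element lies strictly between them when it is forced above Mina and also forced below Nora.
Above Mina: {Gia, Ines}. Below Nora: {Soren, Ivan, Priya, Esme, Gia}.
Intersection: {Gia} — 1.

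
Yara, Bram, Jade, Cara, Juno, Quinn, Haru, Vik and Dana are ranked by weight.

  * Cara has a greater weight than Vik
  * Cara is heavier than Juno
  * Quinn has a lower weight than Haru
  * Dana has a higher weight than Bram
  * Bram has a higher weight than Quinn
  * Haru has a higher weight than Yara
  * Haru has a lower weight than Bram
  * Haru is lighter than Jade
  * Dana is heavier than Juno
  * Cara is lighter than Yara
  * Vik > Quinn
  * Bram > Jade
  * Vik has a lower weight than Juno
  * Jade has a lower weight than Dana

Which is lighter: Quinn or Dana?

Quinn < Vik and Vik < Juno give Quinn < Juno.
Then Juno < Cara extends the chain to Cara.
With Cara < Yara: Quinn < Vik < Juno < Cara < Yara.
Then Yara < Haru extends the chain to Haru.
Then Haru < Bram extends the chain to Bram.
With Bram < Dana: Quinn < Vik < Juno < Cara < Yara < Haru < Bram < Dana.
So Quinn < Dana; Quinn is the lighter of the two.

Quinn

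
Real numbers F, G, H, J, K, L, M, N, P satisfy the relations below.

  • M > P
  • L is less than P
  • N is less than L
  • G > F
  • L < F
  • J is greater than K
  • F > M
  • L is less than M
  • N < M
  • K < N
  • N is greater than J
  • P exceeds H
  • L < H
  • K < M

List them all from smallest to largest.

The consecutive links are each given: K < J; J < N; N < L; L < H; H < P; P < M; M < F; F < G.

K < J < N < L < H < P < M < F < G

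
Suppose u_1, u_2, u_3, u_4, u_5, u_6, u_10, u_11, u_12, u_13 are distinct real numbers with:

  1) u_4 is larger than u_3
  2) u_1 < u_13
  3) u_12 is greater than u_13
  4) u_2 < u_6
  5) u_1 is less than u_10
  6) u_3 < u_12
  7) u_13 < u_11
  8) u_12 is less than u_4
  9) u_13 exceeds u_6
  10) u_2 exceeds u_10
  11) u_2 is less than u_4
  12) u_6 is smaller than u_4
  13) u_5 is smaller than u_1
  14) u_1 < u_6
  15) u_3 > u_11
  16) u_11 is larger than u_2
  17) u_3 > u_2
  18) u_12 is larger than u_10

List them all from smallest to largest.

Nothing is placed below u_5, so it is least; from there u_5 < u_1; u_1 < u_10; u_10 < u_2; u_2 < u_6; u_6 < u_13; u_13 < u_11; u_11 < u_3; u_3 < u_12; u_12 < u_4, each given directly.

u_5 < u_1 < u_10 < u_2 < u_6 < u_13 < u_11 < u_3 < u_12 < u_4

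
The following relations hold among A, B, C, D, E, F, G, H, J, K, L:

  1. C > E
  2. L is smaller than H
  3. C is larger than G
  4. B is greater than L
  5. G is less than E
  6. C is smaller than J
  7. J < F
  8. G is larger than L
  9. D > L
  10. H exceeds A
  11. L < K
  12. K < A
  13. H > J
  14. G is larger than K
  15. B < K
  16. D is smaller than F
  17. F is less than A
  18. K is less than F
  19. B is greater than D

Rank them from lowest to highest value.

L < D < B < K < G < E < C < J < F < A < H

The consecutive links are each given: L < D; D < B; B < K; K < G; G < E; E < C; C < J; J < F; F < A; A < H.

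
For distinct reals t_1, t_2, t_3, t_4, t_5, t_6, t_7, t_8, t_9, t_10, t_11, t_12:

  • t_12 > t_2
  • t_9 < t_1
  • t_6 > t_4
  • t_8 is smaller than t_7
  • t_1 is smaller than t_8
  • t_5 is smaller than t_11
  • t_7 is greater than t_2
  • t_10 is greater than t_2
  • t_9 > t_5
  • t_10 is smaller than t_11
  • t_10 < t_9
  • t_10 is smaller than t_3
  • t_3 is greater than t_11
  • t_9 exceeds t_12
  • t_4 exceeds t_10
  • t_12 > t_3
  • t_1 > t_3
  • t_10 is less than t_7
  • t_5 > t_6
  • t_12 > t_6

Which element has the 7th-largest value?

Piecing the relations together gives one ordering: t_2 < t_10 < t_4 < t_6 < t_5 < t_11 < t_3 < t_12 < t_9 < t_1 < t_8 < t_7.
The 7th largest is t_11.

t_11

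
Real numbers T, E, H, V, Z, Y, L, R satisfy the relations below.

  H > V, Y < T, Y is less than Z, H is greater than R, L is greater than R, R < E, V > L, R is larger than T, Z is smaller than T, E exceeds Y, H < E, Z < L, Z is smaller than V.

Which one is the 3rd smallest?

Chaining the given pairs: Y < Z < T < R < L < V < H < E.
Counting 3 from the smallest end gives T.

T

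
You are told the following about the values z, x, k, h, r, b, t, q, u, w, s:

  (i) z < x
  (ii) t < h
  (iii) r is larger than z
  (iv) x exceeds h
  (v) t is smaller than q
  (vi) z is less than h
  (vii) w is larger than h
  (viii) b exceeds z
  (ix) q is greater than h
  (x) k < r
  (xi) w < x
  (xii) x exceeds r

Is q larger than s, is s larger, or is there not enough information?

undetermined

Following every chain through s: nothing is chained to s.
q is not reached, and no chain runs the other way from q to s.
So the given relations leave the order of s and q undetermined.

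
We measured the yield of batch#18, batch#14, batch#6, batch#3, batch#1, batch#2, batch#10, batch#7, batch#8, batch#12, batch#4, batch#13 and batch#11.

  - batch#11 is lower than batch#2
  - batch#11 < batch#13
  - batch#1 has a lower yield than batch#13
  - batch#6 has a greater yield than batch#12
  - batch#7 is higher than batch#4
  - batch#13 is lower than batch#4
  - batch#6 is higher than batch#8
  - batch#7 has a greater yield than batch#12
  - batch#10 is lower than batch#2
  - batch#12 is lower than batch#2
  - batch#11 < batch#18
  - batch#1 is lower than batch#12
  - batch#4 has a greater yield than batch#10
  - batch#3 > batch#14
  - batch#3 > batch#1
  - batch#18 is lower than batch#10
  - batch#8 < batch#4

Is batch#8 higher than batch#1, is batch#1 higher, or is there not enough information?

Following every chain through batch#1: above batch#1 we get batch#13, batch#12, batch#3, batch#4, batch#6, batch#2, batch#7.
batch#8 is not reached, and no chain runs the other way from batch#8 to batch#1.
So the given relations leave the order of batch#1 and batch#8 undetermined.

undetermined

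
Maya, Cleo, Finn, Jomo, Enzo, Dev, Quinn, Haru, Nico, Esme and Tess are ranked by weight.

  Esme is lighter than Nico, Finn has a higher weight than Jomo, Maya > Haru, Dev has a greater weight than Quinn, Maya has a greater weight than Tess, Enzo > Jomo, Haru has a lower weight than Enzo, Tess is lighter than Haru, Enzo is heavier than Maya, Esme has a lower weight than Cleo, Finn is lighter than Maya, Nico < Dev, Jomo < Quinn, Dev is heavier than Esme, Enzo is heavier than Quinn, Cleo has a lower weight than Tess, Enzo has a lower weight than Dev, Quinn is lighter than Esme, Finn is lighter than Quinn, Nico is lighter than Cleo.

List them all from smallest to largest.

The consecutive links are each given: Jomo < Finn; Finn < Quinn; Quinn < Esme; Esme < Nico; Nico < Cleo; Cleo < Tess; Tess < Haru; Haru < Maya; Maya < Enzo; Enzo < Dev.

Jomo < Finn < Quinn < Esme < Nico < Cleo < Tess < Haru < Maya < Enzo < Dev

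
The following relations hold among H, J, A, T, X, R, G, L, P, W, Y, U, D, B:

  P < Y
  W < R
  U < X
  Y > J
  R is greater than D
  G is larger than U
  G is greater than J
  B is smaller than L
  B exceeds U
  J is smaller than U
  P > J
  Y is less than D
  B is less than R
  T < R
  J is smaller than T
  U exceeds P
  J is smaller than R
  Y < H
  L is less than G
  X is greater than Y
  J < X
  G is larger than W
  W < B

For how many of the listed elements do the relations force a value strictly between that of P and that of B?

1

The relations place P below B. An element lies strictly between them when it is forced above P and also forced below B.
Above P: {U, Y, H, X, D, R, L, G}. Below B: {J, U, W}.
Intersection: {U} — 1.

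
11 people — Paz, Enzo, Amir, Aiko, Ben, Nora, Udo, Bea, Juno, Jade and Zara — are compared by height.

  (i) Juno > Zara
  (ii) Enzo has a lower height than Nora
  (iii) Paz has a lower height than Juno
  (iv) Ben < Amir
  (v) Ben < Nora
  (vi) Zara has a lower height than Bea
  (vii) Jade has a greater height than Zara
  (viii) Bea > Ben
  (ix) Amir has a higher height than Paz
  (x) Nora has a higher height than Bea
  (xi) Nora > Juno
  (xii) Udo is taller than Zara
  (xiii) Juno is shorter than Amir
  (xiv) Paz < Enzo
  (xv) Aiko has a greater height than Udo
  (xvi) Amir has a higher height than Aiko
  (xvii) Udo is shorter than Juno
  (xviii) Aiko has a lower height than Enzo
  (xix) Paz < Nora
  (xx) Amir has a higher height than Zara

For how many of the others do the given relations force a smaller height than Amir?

6

From Amir the given relations immediately reach Paz, Zara, Ben, Aiko, Juno.
From those, Udo — 6 in total.
Nothing else is reachable below Amir; 6 in all.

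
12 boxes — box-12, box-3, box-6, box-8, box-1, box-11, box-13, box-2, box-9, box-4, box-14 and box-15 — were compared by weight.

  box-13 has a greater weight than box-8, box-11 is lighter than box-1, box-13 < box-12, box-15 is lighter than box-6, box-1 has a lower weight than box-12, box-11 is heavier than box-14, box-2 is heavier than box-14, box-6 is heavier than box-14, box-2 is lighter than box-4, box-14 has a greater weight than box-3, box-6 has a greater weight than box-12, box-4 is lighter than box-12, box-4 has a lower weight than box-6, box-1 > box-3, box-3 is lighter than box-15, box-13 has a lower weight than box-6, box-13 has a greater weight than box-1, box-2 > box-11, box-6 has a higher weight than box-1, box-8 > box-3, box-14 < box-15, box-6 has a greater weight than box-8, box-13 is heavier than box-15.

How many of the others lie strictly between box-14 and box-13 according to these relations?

3

The relations place box-14 below box-13. An element lies strictly between them when it is forced above box-14 and also forced below box-13.
Above box-14: {box-11, box-2, box-15, box-1, box-4, box-12, box-6}. Below box-13: {box-3, box-8, box-11, box-15, box-1}.
Intersection: {box-11, box-15, box-1} — 3.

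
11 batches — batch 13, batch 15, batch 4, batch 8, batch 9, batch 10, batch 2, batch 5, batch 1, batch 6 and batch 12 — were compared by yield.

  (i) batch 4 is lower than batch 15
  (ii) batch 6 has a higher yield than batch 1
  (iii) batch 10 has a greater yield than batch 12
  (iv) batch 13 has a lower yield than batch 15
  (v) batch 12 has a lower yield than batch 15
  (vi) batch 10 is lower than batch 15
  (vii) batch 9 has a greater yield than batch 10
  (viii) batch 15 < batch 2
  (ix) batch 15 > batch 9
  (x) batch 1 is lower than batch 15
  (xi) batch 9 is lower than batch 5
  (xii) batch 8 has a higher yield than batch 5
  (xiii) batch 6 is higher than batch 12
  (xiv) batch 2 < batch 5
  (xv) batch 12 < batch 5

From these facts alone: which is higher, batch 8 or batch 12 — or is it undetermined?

batch 8

Link the given pairs in sequence: batch 12 < batch 10; batch 10 < batch 9; batch 9 < batch 15; batch 15 < batch 2; batch 2 < batch 5; batch 5 < batch 8.
Together: batch 12 < batch 10 < batch 9 < batch 15 < batch 2 < batch 5 < batch 8.
So batch 8 is higher.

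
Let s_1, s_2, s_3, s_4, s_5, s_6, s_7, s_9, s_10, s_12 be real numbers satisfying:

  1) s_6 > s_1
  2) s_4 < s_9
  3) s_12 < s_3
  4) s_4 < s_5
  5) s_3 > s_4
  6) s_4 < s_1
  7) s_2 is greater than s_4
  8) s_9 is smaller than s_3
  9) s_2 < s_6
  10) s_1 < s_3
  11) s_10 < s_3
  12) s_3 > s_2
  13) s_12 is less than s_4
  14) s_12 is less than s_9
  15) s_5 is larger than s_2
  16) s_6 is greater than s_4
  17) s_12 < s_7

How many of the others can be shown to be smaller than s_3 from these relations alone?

From s_3 the given relations immediately reach s_12, s_4, s_9, s_1, s_10, s_2.
Nothing else is reachable below s_3; 6 in all.

6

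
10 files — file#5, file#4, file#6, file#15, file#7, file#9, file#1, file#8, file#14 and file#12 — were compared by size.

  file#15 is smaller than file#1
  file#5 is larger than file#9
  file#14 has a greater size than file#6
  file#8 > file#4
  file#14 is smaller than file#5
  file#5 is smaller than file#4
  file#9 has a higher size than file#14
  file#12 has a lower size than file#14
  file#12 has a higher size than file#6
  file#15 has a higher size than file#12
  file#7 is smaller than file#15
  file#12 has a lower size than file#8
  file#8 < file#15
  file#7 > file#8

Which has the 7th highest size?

file#9

Piecing the relations together gives one ordering: file#6 < file#12 < file#14 < file#9 < file#5 < file#4 < file#8 < file#7 < file#15 < file#1.
The 7th largest is file#9.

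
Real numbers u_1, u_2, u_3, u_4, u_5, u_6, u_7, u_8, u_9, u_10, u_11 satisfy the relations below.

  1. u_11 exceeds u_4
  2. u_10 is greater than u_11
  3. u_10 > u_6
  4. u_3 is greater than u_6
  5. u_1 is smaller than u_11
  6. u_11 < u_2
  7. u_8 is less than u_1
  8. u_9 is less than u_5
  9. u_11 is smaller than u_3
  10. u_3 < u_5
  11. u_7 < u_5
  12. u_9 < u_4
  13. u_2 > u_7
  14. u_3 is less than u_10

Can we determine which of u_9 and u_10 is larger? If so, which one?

u_9 < u_4 and u_4 < u_11 give u_9 < u_11.
With u_11 < u_3: u_9 < u_4 < u_11 < u_3.
With u_3 < u_10: u_9 < u_4 < u_11 < u_3 < u_10.
So u_10 is larger.

u_10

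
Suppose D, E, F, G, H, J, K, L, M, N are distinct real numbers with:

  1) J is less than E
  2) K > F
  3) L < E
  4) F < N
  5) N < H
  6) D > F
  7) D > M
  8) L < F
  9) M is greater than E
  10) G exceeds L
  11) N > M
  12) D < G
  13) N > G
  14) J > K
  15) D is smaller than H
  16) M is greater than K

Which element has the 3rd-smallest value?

K

Chaining the given pairs: L < F < K < J < E < M < D < G < N < H.
The 3rd smallest is K.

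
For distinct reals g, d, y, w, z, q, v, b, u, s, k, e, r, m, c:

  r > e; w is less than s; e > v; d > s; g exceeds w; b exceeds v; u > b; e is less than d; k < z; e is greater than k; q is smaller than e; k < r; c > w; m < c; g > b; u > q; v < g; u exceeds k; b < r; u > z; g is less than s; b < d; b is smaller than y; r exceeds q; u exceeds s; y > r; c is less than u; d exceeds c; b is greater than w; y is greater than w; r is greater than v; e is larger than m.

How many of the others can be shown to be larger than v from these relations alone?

8

From v the given relations immediately reach b, e, g, r.
From those, s, d, u, y — 8 in total.
No other element is forced above v by the given relations, so the count is 8.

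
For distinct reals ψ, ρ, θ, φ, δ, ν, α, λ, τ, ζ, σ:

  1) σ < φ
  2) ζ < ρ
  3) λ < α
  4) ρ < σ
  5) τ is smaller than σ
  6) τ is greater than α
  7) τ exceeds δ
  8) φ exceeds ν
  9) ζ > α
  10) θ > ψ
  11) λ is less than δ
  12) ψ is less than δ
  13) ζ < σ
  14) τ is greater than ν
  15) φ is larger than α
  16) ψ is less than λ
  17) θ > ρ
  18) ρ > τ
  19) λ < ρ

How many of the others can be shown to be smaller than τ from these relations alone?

5

Directly below τ: δ, ν, α.
One step further: ψ, λ (5 so far).
Nothing else is reachable below τ; 5 in all.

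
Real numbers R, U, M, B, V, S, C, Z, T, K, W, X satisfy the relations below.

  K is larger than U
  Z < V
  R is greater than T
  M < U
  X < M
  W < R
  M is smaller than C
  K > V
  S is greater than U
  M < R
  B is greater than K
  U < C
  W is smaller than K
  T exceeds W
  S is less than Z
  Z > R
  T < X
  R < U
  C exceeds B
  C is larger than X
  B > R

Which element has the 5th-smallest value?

R

The consecutive relations fix a unique order: W < T < X < M < R < U < S < Z < V < K < B < C.
Counting 5 from the smallest end gives R.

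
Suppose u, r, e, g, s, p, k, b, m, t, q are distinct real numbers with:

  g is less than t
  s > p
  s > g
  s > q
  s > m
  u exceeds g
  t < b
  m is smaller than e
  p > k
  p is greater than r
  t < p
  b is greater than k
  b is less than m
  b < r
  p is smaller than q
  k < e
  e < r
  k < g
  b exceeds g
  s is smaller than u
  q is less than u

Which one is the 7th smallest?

Chaining the given pairs: k < g < t < b < m < e < r < p < q < s < u.
Counting 7 from the smallest end gives r.

r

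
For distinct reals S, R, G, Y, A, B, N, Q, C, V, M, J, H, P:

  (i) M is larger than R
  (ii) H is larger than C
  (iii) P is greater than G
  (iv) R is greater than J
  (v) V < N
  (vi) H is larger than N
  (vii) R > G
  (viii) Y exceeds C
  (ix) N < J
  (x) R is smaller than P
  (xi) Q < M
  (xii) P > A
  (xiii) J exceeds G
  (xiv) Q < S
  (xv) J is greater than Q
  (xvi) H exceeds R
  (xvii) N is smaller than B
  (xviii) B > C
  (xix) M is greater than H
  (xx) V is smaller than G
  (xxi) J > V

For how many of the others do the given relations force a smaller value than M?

Directly below M: Q, R, H.
One step further: C, N, G, J (7 so far).
One step further: V (8 so far).
No other element is forced below M by the given relations, so the count is 8.

8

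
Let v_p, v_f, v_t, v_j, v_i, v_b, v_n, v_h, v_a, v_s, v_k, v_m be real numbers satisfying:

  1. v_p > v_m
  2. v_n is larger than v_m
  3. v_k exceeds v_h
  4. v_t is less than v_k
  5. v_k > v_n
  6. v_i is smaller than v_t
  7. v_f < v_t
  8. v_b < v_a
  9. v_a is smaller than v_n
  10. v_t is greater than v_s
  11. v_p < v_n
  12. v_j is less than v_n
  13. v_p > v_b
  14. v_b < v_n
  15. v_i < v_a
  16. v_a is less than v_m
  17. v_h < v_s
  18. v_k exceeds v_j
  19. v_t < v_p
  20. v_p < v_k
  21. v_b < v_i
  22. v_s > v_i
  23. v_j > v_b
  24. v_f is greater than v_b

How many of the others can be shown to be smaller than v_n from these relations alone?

From v_n the given relations immediately reach v_b, v_j, v_a, v_m, v_p.
From those, v_i, v_t — 7 in total.
From those, v_s, v_f — 9 in total.
From those, v_h — 10 in total.
Nothing else is reachable below v_n; 10 in all.

10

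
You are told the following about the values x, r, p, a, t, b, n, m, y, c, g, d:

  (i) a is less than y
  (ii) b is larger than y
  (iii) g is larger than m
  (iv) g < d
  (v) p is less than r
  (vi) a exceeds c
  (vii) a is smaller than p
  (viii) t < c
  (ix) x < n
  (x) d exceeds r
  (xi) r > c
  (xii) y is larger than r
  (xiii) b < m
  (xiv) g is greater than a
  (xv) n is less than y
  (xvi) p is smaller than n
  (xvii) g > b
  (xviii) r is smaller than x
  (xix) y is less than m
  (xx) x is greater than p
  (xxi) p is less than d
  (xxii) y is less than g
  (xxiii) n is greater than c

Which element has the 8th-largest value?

r

Chaining the given pairs: t < c < a < p < r < x < n < y < b < m < g < d.
Counting 8 from the largest end gives r.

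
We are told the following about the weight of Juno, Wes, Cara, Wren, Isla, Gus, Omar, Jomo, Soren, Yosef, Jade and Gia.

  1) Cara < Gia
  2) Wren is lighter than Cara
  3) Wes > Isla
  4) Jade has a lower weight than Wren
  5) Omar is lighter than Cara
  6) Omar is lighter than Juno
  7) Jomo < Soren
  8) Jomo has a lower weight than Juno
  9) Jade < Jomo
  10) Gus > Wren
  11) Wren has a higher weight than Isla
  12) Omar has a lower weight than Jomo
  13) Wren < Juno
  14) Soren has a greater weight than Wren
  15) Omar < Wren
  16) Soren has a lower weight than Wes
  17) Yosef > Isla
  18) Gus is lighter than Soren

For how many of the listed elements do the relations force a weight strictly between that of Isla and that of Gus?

Chaining upward from Isla reaches: Yosef, Wren, Juno, Soren, Cara, Wes, Gia.
Chaining downward from Gus reaches: Jade, Omar, Wren.
Strictly between Isla and Gus are those in both lists: Wren — 1 element.

1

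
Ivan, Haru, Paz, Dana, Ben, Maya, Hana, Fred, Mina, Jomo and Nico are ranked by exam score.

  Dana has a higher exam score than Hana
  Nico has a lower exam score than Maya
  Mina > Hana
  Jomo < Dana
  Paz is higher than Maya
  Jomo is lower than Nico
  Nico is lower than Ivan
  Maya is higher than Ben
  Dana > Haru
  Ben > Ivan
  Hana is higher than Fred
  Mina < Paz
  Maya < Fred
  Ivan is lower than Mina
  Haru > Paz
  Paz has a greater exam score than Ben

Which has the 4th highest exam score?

Mina

The consecutive relations fix a unique order: Jomo < Nico < Ivan < Ben < Maya < Fred < Hana < Mina < Paz < Haru < Dana.
The 4th largest is Mina.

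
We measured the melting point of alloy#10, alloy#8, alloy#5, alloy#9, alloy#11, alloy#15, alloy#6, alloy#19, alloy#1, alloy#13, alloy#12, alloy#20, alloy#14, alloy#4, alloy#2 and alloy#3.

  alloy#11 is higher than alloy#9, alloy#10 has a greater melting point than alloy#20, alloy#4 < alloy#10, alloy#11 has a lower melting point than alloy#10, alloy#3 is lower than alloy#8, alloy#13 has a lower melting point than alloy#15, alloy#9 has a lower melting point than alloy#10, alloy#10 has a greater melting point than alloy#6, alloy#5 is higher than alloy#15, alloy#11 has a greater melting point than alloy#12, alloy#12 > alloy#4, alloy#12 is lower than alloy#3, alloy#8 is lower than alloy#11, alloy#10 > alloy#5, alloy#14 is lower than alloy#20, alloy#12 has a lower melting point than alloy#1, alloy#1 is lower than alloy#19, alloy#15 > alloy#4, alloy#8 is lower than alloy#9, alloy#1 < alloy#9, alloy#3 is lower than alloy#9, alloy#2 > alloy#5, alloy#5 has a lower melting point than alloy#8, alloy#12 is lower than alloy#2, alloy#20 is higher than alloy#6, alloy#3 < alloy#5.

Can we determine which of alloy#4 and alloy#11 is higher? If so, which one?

alloy#11

Following the relations from alloy#4: alloy#4 < alloy#12 < alloy#3 < alloy#5 < alloy#8 < alloy#9 < alloy#11.
So alloy#11 is higher.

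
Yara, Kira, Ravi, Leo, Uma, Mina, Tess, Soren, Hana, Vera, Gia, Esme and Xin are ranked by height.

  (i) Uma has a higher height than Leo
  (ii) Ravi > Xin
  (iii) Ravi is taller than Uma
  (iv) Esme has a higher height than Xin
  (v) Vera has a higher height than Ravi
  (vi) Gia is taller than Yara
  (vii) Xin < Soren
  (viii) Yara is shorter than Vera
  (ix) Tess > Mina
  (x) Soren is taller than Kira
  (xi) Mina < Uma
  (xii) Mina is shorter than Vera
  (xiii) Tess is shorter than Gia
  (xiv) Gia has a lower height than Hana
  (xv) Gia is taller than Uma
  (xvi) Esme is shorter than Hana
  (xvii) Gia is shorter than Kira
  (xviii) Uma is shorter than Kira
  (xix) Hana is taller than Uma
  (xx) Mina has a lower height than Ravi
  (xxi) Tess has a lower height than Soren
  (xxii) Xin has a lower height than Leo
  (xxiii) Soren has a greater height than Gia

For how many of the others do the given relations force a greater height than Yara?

5

Directly above Yara: Gia, Vera.
One step further: Kira, Hana, Soren (5 so far).
Nothing else is reachable above Yara; 5 in all.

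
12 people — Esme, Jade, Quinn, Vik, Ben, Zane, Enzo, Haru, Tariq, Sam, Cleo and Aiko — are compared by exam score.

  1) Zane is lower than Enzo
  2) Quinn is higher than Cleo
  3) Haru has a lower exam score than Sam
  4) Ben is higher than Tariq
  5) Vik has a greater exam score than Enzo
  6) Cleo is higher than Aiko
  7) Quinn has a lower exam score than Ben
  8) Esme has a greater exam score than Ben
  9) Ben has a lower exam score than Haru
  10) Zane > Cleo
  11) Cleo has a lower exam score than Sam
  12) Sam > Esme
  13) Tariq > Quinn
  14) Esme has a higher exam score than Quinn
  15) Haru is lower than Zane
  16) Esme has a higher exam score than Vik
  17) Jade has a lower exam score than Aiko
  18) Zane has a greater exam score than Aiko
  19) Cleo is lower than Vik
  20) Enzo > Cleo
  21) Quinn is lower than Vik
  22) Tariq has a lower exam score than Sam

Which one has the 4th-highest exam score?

Enzo

Chaining the given pairs: Jade < Aiko < Cleo < Quinn < Tariq < Ben < Haru < Zane < Enzo < Vik < Esme < Sam.
The 4th largest is Enzo.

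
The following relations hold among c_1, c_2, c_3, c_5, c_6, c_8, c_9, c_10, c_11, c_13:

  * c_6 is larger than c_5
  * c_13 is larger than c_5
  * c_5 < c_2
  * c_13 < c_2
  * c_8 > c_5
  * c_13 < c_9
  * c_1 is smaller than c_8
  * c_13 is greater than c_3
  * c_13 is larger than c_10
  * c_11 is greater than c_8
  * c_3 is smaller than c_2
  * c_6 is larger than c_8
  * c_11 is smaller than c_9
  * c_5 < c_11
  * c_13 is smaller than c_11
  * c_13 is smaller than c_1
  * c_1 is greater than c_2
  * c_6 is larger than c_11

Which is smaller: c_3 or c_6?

c_3

Link the given pairs in sequence: c_3 < c_13; c_13 < c_2; c_2 < c_1; c_1 < c_8; c_8 < c_11; c_11 < c_6.
Together: c_3 < c_13 < c_2 < c_1 < c_8 < c_11 < c_6.
So c_3 < c_6; c_3 is the smaller of the two.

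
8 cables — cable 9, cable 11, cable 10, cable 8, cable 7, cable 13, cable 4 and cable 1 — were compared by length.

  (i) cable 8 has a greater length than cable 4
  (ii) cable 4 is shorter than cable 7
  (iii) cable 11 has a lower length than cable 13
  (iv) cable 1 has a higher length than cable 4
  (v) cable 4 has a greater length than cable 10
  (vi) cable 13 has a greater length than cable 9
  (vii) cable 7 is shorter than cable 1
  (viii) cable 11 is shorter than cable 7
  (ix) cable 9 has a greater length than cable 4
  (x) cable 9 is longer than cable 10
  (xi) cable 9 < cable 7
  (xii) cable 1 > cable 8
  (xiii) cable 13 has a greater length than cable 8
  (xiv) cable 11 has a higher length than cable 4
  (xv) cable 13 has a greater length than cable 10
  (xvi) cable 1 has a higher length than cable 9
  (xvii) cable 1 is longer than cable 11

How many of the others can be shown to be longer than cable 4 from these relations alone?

The elements the relations force above cable 4 are cable 11, cable 9, cable 7, cable 8, cable 1, cable 13 — no chain reaches any other.
That is 6.

6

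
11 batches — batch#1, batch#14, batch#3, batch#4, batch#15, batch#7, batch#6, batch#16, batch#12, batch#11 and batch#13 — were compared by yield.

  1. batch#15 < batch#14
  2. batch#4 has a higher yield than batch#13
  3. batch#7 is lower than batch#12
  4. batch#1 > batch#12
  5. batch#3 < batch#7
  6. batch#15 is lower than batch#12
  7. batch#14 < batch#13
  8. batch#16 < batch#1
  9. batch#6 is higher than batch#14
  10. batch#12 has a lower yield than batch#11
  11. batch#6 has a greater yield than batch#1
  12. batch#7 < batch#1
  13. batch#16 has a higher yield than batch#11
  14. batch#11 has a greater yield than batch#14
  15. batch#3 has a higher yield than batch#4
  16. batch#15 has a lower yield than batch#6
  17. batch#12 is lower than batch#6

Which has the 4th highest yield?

batch#11

Piecing the relations together gives one ordering: batch#15 < batch#14 < batch#13 < batch#4 < batch#3 < batch#7 < batch#12 < batch#11 < batch#16 < batch#1 < batch#6.
Counting 4 from the largest end gives batch#11.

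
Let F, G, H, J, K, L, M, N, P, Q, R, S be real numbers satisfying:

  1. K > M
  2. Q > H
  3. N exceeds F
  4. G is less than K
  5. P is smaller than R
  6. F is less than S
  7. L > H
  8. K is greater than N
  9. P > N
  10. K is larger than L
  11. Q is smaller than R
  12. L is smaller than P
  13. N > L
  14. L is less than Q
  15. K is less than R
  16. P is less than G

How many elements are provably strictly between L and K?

Chaining upward from L reaches: N, P, Q, G, R.
Chaining downward from K reaches: H, M, F, N, P, G.
Strictly between L and K are those in both lists: N, P, G — 3 elements.

3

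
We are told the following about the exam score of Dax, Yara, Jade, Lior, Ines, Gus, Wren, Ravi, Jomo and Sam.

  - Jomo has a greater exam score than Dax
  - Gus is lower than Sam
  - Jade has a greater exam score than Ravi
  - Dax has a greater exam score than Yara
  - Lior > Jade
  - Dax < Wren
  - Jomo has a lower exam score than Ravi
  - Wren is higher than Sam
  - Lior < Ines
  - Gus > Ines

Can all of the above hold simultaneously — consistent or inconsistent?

The single ordering Yara < Dax < Jomo < Ravi < Jade < Lior < Ines < Gus < Sam < Wren satisfies every listed relation, so no contradiction arises.

consistent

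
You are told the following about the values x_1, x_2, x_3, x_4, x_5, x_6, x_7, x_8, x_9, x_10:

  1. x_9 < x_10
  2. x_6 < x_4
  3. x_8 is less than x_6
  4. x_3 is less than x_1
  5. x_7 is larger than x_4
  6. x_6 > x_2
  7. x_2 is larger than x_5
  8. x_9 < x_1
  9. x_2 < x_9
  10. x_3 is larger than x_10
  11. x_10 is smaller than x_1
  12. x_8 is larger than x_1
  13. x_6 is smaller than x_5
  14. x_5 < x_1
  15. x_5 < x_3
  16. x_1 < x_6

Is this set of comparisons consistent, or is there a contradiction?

Chaining the given relations yields x_5 < x_2 < x_9 < x_10 < x_3 < x_1 < x_8 < x_6, so x_5 < x_6. But one relation states x_6 < x_5. These cannot both hold.

inconsistent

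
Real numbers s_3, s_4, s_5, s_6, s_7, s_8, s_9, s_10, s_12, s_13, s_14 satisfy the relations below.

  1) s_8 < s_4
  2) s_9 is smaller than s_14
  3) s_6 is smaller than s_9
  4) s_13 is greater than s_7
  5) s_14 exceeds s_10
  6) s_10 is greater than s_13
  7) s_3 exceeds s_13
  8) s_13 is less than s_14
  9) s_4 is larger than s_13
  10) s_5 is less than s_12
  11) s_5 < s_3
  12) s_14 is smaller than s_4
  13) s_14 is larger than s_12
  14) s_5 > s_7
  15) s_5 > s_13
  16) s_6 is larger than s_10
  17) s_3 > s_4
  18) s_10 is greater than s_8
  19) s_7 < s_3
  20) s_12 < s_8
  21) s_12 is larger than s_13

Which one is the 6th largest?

s_10

Piecing the relations together gives one ordering: s_7 < s_13 < s_5 < s_12 < s_8 < s_10 < s_6 < s_9 < s_14 < s_4 < s_3.
The 6th largest is s_10.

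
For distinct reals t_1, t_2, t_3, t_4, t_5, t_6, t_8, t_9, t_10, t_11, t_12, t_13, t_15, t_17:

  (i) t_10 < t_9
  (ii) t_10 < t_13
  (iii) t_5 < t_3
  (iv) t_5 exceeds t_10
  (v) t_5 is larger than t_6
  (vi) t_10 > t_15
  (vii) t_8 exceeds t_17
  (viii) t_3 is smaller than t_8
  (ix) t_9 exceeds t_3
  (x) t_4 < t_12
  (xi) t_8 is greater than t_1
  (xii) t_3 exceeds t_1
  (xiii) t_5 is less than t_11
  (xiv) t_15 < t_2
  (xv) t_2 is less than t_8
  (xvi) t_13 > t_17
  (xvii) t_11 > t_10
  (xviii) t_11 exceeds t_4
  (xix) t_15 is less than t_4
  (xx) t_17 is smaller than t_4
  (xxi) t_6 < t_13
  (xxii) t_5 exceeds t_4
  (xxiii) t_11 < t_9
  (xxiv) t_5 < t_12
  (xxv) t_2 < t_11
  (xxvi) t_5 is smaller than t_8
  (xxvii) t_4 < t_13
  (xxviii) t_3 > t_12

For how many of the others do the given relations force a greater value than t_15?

10

The elements the relations force above t_15 are t_10, t_4, t_5, t_12, t_3, t_2, t_11, t_9, t_13, t_8 — no chain reaches any other.
That is 10.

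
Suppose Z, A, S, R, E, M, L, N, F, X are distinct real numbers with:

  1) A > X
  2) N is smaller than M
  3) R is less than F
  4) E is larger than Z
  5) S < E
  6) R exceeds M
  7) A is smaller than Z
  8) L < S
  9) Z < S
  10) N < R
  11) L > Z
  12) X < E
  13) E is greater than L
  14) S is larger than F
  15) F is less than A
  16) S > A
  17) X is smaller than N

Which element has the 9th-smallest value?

S

Chaining the given pairs: X < N < M < R < F < A < Z < L < S < E.
The 9th smallest is S.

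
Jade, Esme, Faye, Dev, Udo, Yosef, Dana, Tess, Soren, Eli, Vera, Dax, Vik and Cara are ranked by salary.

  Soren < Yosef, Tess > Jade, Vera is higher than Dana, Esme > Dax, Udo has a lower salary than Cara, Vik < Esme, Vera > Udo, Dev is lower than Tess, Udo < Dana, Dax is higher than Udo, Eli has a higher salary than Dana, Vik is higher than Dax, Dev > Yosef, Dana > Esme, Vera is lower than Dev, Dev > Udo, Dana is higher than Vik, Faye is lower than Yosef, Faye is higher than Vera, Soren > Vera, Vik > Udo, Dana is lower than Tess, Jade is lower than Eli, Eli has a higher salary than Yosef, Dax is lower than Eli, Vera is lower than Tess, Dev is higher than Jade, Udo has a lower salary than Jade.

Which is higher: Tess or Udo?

Tess

Link the given pairs in sequence: Udo < Dax; Dax < Vik; Vik < Esme; Esme < Dana; Dana < Vera; Vera < Faye; Faye < Yosef; Yosef < Dev; Dev < Tess.
Chaining these gives Udo < Dax < Vik < Esme < Dana < Vera < Faye < Yosef < Dev < Tess.
So Udo < Tess; Tess is the higher of the two.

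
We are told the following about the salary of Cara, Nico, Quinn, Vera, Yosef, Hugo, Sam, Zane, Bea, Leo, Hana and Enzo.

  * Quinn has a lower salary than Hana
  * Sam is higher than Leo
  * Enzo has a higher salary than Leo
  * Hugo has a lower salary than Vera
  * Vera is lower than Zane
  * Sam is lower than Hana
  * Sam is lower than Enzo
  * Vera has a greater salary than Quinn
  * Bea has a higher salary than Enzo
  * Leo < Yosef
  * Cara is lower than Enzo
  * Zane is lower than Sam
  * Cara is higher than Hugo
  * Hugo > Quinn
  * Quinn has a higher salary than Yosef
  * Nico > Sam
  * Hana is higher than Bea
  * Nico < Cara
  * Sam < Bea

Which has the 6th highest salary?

Chaining the given pairs: Leo < Yosef < Quinn < Hugo < Vera < Zane < Sam < Nico < Cara < Enzo < Bea < Hana.
Counting 6 from the largest end gives Sam.

Sam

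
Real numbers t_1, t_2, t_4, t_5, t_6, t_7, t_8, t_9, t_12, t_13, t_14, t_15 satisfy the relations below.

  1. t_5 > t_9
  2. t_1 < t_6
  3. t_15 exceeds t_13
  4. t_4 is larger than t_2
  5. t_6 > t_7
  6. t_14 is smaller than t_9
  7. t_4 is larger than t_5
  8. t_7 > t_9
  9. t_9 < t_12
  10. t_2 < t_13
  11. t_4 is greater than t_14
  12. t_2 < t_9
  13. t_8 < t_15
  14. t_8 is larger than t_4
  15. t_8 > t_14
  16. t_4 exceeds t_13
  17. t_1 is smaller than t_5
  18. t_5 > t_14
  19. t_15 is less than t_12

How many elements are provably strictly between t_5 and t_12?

The relations place t_5 below t_12. An element lies strictly between them when it is forced above t_5 and also forced below t_12.
Above t_5: {t_4, t_8, t_15}. Below t_12: {t_2, t_14, t_1, t_9, t_13, t_4, t_8, t_15}.
Intersection: {t_4, t_8, t_15} — 3.

3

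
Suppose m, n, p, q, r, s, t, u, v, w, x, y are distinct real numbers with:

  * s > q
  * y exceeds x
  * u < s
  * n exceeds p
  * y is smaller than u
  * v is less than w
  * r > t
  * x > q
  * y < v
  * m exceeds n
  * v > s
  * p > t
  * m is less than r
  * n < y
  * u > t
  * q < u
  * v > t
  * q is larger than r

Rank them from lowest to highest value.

Each adjacent pair is fixed by a given relation: t < p; p < n; n < m; m < r; r < q; q < x; x < y; y < u; u < s; s < v; v < w. Chaining them end to end gives the full order.

t < p < n < m < r < q < x < y < u < s < v < w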